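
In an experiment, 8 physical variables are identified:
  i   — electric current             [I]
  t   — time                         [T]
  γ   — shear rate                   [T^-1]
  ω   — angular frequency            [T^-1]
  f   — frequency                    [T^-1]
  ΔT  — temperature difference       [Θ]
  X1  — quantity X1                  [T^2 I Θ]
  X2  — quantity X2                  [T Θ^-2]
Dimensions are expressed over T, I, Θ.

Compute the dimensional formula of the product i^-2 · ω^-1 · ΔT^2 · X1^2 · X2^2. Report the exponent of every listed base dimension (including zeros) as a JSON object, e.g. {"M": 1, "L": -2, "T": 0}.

{"T": 7, "I": 0, "Θ": 0}

Write exponents as rows T,I,Θ / cols i,t,γ,ω,f,ΔT,X1,X2:
  T: [ 0  1 -1 -1 -1  0  2  1]
  I: [ 1  0  0  0  0  0  1  0]
  Θ: [ 0  0  0  0  0  1  1 -2]
  [T]: (-2)·0+(-1)·-1+(2)·0+(2)·2+(2)·1 = 7
  [I]: (-2)·1+(-1)·0+(2)·0+(2)·1+(2)·0 = 0
  [Θ]: (-2)·0+(-1)·0+(2)·1+(2)·1+(2)·-2 = 0
⇒ T^7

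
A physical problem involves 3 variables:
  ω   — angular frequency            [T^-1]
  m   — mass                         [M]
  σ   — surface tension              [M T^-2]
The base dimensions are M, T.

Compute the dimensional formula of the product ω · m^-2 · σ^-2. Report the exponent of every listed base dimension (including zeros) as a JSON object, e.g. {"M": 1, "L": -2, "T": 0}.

{"M": -4, "T": 3}

Dimensional matrix (M×T by ω×m×σ):
  M: [ 0  1  1]
  T: [-1  0 -2]
  [M]: (1)·0+(-2)·1+(-2)·1 = -4
  [T]: (1)·-1+(-2)·0+(-2)·-2 = 3
⇒ M^-4 T^3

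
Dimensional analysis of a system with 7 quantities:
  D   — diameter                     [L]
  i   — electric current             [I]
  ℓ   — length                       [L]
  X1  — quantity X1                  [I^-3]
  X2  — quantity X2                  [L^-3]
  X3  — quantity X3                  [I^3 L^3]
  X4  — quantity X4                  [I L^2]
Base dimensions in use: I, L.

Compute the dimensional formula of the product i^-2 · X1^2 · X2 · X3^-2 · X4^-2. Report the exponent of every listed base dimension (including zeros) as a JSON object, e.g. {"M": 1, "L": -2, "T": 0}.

{"I": -16, "L": -13}

Exponent matrix [I,L] × [D,i,ℓ,X1,X2,X3,X4]:
  I: [ 0  1  0 -3  0  3  1]
  L: [ 1  0  1  0 -3  3  2]
  [I]: (-2)·1+(2)·-3+(1)·0+(-2)·3+(-2)·1 = -16
  [L]: (-2)·0+(2)·0+(1)·-3+(-2)·3+(-2)·2 = -13
⇒ I^-16 L^-13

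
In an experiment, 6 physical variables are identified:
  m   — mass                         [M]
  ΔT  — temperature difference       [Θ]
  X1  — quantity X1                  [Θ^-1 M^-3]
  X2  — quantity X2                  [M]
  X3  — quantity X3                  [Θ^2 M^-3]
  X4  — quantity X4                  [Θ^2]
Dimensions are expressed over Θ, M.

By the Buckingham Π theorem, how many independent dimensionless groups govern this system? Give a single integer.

4

Write exponents as rows Θ,M / cols m,ΔT,X1,X2,X3,X4:
  Θ: [ 0  1 -1  0  2  2]
  M: [ 1  0 -3  1 -3  0]
Echelon form has 2 nonzero rows (pivots: m,ΔT)
Π count = n − r = 6 − 2 = 4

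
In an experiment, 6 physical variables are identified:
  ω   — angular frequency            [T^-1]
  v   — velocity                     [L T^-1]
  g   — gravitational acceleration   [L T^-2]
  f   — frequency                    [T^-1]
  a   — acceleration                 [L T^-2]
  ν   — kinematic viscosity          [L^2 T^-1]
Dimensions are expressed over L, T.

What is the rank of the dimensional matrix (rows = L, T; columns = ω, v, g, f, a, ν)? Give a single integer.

2

Exponent matrix [L,T] × [ω,v,g,f,a,ν]:
  L: [ 0  1  1  0  1  2]
  T: [-1 -1 -2 -1 -2 -1]
Row reduction gives pivot columns ω,v; rank = 2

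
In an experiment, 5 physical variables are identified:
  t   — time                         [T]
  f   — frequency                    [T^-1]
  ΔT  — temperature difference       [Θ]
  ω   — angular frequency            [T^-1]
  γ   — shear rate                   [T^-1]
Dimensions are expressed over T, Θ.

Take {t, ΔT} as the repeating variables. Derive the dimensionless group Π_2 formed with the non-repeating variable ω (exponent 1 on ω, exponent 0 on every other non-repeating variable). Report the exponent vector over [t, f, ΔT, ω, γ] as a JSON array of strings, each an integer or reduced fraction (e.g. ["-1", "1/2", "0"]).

["1", "0", "0", "1", "0"]

Exponent matrix [T,Θ] × [t,f,ΔT,ω,γ]:
  T: [ 1 -1  0 -1 -1]
  Θ: [ 0  0  1  0  0]
Row reduction gives pivot columns t,ΔT; rank = 2
Pivot set = {t,ΔT}, free = {f,ω,γ}
RREF:
  r0: [   1   -1    0   -1   -1]
  r1: [   0    0    1    0    0]
Fix exponent of ω at 1, f at 0, γ at 0; solve each RREF row for its pivot's exponent:
  r0: exp(t) + (-1)·1 = 0 ⇒ exp(t) = 1
  r1: exp(ΔT) + (0)·1 = 0 ⇒ exp(ΔT) = 0
Π_2 = t · ω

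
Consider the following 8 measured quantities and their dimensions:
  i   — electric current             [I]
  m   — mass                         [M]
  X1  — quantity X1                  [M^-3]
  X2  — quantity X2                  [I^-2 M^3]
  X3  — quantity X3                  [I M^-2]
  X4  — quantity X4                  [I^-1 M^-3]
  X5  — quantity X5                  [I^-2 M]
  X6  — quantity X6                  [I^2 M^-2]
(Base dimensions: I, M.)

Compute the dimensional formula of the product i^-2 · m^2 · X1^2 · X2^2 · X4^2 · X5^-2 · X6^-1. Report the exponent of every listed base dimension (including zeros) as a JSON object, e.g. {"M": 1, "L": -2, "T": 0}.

{"I": -6, "M": -4}

Exponent matrix [I,M] × [i,m,X1,X2,X3,X4,X5,X6]:
  I: [ 1  0  0 -2  1 -1 -2  2]
  M: [ 0  1 -3  3 -2 -3  1 -2]
  [I]: (-2)·1+(2)·0+(2)·0+(2)·-2+(2)·-1+(-2)·-2+(-1)·2 = -6
  [M]: (-2)·0+(2)·1+(2)·-3+(2)·3+(2)·-3+(-2)·1+(-1)·-2 = -4
⇒ I^-6 M^-4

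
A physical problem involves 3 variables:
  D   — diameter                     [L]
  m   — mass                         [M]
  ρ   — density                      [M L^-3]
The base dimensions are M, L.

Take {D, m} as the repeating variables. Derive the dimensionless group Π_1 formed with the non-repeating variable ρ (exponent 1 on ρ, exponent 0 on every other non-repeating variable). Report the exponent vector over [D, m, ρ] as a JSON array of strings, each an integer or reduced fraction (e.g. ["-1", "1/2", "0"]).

["3", "-1", "1"]

Write exponents as rows M,L / cols D,m,ρ:
  M: [ 0  1  1]
  L: [ 1  0 -3]
Row reduction gives pivot columns D,m; rank = 2
Pivot set = {D,m}, free = {ρ}
RREF:
  r0: [   1    0   -3]
  r1: [   0    1    1]
Fix exponent of ρ at 1; solve each RREF row for its pivot's exponent:
  r0: exp(D) + (-3)·1 = 0 ⇒ exp(D) = 3
  r1: exp(m) + (1)·1 = 0 ⇒ exp(m) = -1
Π_1 = D^3 · m^-1 · ρ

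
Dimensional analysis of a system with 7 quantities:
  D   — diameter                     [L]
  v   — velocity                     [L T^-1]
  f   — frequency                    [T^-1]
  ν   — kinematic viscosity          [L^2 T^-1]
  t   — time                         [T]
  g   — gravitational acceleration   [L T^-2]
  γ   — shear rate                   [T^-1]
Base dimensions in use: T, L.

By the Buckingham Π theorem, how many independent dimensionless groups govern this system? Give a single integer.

Write exponents as rows T,L / cols D,v,f,ν,t,g,γ:
  T: [ 0 -1 -1 -1  1 -2 -1]
  L: [ 1  1  0  2  0  1  0]
Echelon form has 2 nonzero rows (pivots: D,v)
n=7, r=2 ⇒ 5 dimensionless groups

5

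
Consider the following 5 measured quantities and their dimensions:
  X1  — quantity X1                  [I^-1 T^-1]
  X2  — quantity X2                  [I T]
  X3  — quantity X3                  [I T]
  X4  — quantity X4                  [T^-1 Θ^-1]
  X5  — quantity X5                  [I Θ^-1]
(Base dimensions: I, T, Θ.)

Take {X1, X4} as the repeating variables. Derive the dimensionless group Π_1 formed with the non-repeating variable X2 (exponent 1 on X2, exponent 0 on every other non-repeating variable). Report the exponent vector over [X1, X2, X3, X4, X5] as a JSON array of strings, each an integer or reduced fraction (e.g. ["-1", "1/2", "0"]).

["1", "1", "0", "0", "0"]

Dimensional matrix (I×T×Θ by X1×X2×X3×X4×X5):
  I: [-1  1  1  0  1]
  T: [-1  1  1 -1  0]
  Θ: [ 0  0  0 -1 -1]
RREF → pivots at {X1,X4} ⇒ r = 2
Repeat: X1,X4; free: X2,X3,X5
RREF:
  r0: [   1   -1   -1    0   -1]
  r1: [   0    0    0    1    1]
  r2: [   0    0    0    0    0]
Fix exponent of X2 at 1, X3 at 0, X5 at 0; solve each RREF row for its pivot's exponent:
  r0: exp(X1) + (-1)·1 = 0 ⇒ exp(X1) = 1
  r1: exp(X4) + (0)·1 = 0 ⇒ exp(X4) = 0
Π_1 = X1 · X2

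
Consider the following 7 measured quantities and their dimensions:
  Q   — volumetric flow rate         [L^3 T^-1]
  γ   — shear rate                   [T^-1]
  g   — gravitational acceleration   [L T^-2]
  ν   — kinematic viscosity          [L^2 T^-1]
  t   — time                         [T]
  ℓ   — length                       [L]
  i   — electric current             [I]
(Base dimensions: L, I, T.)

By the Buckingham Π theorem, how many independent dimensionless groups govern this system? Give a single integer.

Exponent matrix [L,I,T] × [Q,γ,g,ν,t,ℓ,i]:
  L: [ 3  0  1  2  0  1  0]
  I: [ 0  0  0  0  0  0  1]
  T: [-1 -1 -2 -1  1  0  0]
Row reduction gives pivot columns Q,γ,i; rank = 3
n=7, r=3 ⇒ 4 dimensionless groups

4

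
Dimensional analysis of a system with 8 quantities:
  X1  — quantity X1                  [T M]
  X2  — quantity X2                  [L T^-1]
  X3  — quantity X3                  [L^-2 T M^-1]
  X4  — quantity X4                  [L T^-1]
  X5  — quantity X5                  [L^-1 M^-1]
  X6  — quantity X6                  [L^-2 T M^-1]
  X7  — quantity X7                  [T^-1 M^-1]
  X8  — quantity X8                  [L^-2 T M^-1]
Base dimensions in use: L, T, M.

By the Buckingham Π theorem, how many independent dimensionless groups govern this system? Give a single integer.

6

Write exponents as rows L,T,M / cols X1,X2,X3,X4,X5,X6,X7,X8:
  L: [ 0  1 -2  1 -1 -2  0 -2]
  T: [ 1 -1  1 -1  0  1 -1  1]
  M: [ 1  0 -1  0 -1 -1 -1 -1]
RREF → pivots at {X1,X2} ⇒ r = 2
8 vars − rank 2 = 6 Π groups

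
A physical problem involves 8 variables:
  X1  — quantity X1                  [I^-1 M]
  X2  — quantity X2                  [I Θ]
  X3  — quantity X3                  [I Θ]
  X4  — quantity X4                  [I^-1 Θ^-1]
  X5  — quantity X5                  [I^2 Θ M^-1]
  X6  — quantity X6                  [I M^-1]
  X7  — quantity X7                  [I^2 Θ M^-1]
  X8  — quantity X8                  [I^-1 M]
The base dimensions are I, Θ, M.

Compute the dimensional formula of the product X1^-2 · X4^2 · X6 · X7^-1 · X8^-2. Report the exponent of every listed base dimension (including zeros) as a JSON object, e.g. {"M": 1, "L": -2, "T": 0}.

{"I": 1, "Θ": -3, "M": -4}

Exponent matrix [I,Θ,M] × [X1,X2,X3,X4,X5,X6,X7,X8]:
  I: [-1  1  1 -1  2  1  2 -1]
  Θ: [ 0  1  1 -1  1  0  1  0]
  M: [ 1  0  0  0 -1 -1 -1  1]
  [I]: (-2)·-1+(2)·-1+(1)·1+(-1)·2+(-2)·-1 = 1
  [Θ]: (-2)·0+(2)·-1+(1)·0+(-1)·1+(-2)·0 = -3
  [M]: (-2)·1+(2)·0+(1)·-1+(-1)·-1+(-2)·1 = -4
⇒ I Θ^-3 M^-4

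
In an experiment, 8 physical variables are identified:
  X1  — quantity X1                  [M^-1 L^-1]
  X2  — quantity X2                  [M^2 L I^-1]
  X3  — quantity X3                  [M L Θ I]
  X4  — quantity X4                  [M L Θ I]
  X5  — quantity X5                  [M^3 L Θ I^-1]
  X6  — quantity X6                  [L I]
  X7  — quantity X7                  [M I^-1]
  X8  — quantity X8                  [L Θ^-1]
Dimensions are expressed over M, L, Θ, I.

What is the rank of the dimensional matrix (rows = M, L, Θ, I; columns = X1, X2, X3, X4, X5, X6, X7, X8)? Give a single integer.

Dimensional matrix (M×L×Θ×I by X1×X2×X3×X4×X5×X6×X7×X8):
  M: [-1  2  1  1  3  0  1  0]
  L: [-1  1  1  1  1  1  0  1]
  Θ: [ 0  0  1  1  1  0  0 -1]
  I: [ 0 -1  1  1 -1  1 -1  0]
Row reduction gives pivot columns X1,X2,X3; rank = 3

3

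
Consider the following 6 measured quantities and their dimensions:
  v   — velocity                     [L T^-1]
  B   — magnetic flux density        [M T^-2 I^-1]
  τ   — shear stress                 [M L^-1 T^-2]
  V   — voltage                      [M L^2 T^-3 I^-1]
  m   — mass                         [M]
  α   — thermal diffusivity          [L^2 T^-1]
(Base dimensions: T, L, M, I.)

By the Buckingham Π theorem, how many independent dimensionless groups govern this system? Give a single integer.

Dimensional matrix (T×L×M×I by v×B×τ×V×m×α):
  T: [-1 -2 -2 -3  0 -1]
  L: [ 1  0 -1  2  0  2]
  M: [ 0  1  1  1  1  0]
  I: [ 0 -1  0 -1  0  0]
Row reduction gives pivot columns v,B,τ,V; rank = 4
n=6, r=4 ⇒ 2 dimensionless groups

2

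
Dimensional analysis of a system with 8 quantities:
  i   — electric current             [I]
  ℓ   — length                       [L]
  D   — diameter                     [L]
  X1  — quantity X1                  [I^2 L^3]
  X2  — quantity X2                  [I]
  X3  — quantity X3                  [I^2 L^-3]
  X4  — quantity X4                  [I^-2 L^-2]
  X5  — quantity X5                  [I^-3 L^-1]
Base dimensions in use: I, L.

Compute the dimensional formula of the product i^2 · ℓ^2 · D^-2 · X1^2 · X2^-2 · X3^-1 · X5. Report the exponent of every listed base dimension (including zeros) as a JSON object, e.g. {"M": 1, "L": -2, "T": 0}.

Dimensional matrix (I×L by i×ℓ×D×X1×X2×X3×X4×X5):
  I: [ 1  0  0  2  1  2 -2 -3]
  L: [ 0  1  1  3  0 -3 -2 -1]
  [I]: (2)·1+(2)·0+(-2)·0+(2)·2+(-2)·1+(-1)·2+(1)·-3 = -1
  [L]: (2)·0+(2)·1+(-2)·1+(2)·3+(-2)·0+(-1)·-3+(1)·-1 = 8
⇒ I^-1 L^8

{"I": -1, "L": 8}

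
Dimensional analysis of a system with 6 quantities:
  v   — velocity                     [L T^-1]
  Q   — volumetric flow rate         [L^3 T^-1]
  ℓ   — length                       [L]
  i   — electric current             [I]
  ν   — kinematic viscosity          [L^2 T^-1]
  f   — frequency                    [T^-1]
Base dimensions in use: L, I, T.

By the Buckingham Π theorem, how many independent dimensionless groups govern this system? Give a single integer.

3

Dimensional matrix (L×I×T by v×Q×ℓ×i×ν×f):
  L: [ 1  3  1  0  2  0]
  I: [ 0  0  0  1  0  0]
  T: [-1 -1  0  0 -1 -1]
RREF → pivots at {v,Q,i} ⇒ r = 3
Π count = n − r = 6 − 3 = 3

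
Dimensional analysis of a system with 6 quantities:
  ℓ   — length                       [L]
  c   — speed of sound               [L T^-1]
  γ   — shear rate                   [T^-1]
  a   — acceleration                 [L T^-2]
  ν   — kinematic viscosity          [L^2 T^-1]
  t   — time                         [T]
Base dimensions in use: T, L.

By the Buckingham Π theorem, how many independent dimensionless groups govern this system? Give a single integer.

4

Dimensional matrix (T×L by ℓ×c×γ×a×ν×t):
  T: [ 0 -1 -1 -2 -1  1]
  L: [ 1  1  0  1  2  0]
RREF → pivots at {ℓ,c} ⇒ r = 2
6 vars − rank 2 = 4 Π groups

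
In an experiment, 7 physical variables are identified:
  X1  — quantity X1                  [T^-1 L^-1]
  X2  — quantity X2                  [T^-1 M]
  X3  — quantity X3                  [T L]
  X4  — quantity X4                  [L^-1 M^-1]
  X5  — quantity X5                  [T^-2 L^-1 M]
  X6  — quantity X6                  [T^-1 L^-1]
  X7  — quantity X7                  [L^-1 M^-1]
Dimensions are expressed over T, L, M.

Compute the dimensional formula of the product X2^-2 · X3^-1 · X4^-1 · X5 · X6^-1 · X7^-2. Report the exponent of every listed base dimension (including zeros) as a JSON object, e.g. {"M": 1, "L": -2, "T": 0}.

{"T": 0, "L": 2, "M": 2}

Dimensional matrix (T×L×M by X1×X2×X3×X4×X5×X6×X7):
  T: [-1 -1  1  0 -2 -1  0]
  L: [-1  0  1 -1 -1 -1 -1]
  M: [ 0  1  0 -1  1  0 -1]
  [T]: (-2)·-1+(-1)·1+(-1)·0+(1)·-2+(-1)·-1+(-2)·0 = 0
  [L]: (-2)·0+(-1)·1+(-1)·-1+(1)·-1+(-1)·-1+(-2)·-1 = 2
  [M]: (-2)·1+(-1)·0+(-1)·-1+(1)·1+(-1)·0+(-2)·-1 = 2
⇒ L^2 M^2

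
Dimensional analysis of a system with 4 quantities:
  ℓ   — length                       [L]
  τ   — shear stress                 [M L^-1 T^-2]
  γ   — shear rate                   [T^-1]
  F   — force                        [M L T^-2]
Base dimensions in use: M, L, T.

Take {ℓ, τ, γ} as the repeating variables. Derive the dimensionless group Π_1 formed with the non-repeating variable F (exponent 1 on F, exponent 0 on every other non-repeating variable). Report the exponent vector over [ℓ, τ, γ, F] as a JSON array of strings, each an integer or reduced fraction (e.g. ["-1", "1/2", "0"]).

Write exponents as rows M,L,T / cols ℓ,τ,γ,F:
  M: [ 0  1  0  1]
  L: [ 1 -1  0  1]
  T: [ 0 -2 -1 -2]
RREF → pivots at {ℓ,τ,γ} ⇒ r = 3
Pivot set = {ℓ,τ,γ}, free = {F}
RREF:
  r0: [   1    0    0    2]
  r1: [   0    1    0    1]
  r2: [   0    0    1    0]
Fix exponent of F at 1; solve each RREF row for its pivot's exponent:
  r0: exp(ℓ) + (2)·1 = 0 ⇒ exp(ℓ) = -2
  r1: exp(τ) + (1)·1 = 0 ⇒ exp(τ) = -1
  r2: exp(γ) + (0)·1 = 0 ⇒ exp(γ) = 0
Π_1 = ℓ^-2 · τ^-1 · F

["-2", "-1", "0", "1"]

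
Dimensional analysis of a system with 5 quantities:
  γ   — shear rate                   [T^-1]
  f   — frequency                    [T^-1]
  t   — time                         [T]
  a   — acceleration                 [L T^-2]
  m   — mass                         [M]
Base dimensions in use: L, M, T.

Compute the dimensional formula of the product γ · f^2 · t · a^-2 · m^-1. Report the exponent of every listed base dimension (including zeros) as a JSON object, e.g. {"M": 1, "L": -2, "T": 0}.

{"L": -2, "M": -1, "T": 2}

Dimensional matrix (L×M×T by γ×f×t×a×m):
  L: [ 0  0  0  1  0]
  M: [ 0  0  0  0  1]
  T: [-1 -1  1 -2  0]
  [L]: (1)·0+(2)·0+(1)·0+(-2)·1+(-1)·0 = -2
  [M]: (1)·0+(2)·0+(1)·0+(-2)·0+(-1)·1 = -1
  [T]: (1)·-1+(2)·-1+(1)·1+(-2)·-2+(-1)·0 = 2
⇒ L^-2 M^-1 T^2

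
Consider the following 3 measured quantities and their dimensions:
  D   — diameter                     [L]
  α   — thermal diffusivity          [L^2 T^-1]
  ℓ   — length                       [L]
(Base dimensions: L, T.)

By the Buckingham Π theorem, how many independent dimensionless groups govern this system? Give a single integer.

1

Dimensional matrix (L×T by D×α×ℓ):
  L: [ 1  2  1]
  T: [ 0 -1  0]
Row reduction gives pivot columns D,α; rank = 2
n=3, r=2 ⇒ 1 dimensionless group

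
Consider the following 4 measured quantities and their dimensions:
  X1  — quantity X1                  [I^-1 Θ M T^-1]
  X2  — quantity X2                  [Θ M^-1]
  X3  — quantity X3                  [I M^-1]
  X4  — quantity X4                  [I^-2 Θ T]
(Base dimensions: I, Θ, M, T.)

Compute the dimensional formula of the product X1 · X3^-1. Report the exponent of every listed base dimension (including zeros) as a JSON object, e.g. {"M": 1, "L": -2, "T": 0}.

{"I": -2, "Θ": 1, "M": 2, "T": -1}

Dimensional matrix (I×Θ×M×T by X1×X2×X3×X4):
  I: [-1  0  1 -2]
  Θ: [ 1  1  0  1]
  M: [ 1 -1 -1  0]
  T: [-1  0  0  1]
  [I]: (1)·-1+(-1)·1 = -2
  [Θ]: (1)·1+(-1)·0 = 1
  [M]: (1)·1+(-1)·-1 = 2
  [T]: (1)·-1+(-1)·0 = -1
⇒ I^-2 Θ M^2 T^-1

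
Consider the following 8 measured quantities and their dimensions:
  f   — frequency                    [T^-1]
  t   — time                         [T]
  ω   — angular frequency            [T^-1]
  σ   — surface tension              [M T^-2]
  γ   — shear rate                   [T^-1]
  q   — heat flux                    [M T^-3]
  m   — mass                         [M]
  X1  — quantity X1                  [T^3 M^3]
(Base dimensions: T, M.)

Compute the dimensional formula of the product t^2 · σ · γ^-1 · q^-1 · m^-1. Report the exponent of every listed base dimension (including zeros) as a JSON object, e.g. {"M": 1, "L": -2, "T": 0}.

{"T": 4, "M": -1}

Write exponents as rows T,M / cols f,t,ω,σ,γ,q,m,X1:
  T: [-1  1 -1 -2 -1 -3  0  3]
  M: [ 0  0  0  1  0  1  1  3]
  [T]: (2)·1+(1)·-2+(-1)·-1+(-1)·-3+(-1)·0 = 4
  [M]: (2)·0+(1)·1+(-1)·0+(-1)·1+(-1)·1 = -1
⇒ T^4 M^-1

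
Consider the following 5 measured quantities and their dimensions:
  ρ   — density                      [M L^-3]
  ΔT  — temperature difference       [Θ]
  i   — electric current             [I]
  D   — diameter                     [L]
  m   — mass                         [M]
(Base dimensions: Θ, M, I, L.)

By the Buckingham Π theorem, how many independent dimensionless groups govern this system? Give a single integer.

1

Dimensional matrix (Θ×M×I×L by ρ×ΔT×i×D×m):
  Θ: [ 0  1  0  0  0]
  M: [ 1  0  0  0  1]
  I: [ 0  0  1  0  0]
  L: [-3  0  0  1  0]
Row reduction gives pivot columns ρ,ΔT,i,D; rank = 4
5 vars − rank 4 = 1 Π group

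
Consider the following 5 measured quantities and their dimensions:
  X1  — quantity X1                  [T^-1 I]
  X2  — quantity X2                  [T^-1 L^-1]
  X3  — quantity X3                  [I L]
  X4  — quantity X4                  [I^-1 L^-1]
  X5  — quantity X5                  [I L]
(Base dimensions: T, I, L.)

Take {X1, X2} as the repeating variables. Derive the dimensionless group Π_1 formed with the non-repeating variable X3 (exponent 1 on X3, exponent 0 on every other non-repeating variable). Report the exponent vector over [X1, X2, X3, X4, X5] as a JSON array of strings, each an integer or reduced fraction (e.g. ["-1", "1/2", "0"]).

Dimensional matrix (T×I×L by X1×X2×X3×X4×X5):
  T: [-1 -1  0  0  0]
  I: [ 1  0  1 -1  1]
  L: [ 0 -1  1 -1  1]
Row reduction gives pivot columns X1,X2; rank = 2
Pivot set = {X1,X2}, free = {X3,X4,X5}
RREF:
  r0: [   1    0    1   -1    1]
  r1: [   0    1   -1    1   -1]
  r2: [   0    0    0    0    0]
Fix exponent of X3 at 1, X4 at 0, X5 at 0; solve each RREF row for its pivot's exponent:
  r0: exp(X1) + (1)·1 = 0 ⇒ exp(X1) = -1
  r1: exp(X2) + (-1)·1 = 0 ⇒ exp(X2) = 1
Π_1 = X1^-1 · X2 · X3

["-1", "1", "1", "0", "0"]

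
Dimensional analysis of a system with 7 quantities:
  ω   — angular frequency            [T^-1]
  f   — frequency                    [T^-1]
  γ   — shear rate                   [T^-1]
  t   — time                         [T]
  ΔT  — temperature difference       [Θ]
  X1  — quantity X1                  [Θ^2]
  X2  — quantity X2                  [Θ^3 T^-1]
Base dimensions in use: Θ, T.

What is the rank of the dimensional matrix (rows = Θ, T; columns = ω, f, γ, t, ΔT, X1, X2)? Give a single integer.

2

Exponent matrix [Θ,T] × [ω,f,γ,t,ΔT,X1,X2]:
  Θ: [ 0  0  0  0  1  2  3]
  T: [-1 -1 -1  1  0  0 -1]
Row reduction gives pivot columns ω,ΔT; rank = 2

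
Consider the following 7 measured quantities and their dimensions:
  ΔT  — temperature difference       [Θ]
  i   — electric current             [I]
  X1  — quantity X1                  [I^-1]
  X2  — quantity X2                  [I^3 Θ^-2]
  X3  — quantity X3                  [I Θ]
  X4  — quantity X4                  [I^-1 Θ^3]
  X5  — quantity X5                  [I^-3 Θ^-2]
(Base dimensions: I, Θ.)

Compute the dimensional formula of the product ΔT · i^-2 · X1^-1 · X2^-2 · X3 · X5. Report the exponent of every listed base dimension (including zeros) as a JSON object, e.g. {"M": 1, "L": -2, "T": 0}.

Write exponents as rows I,Θ / cols ΔT,i,X1,X2,X3,X4,X5:
  I: [ 0  1 -1  3  1 -1 -3]
  Θ: [ 1  0  0 -2  1  3 -2]
  [I]: (1)·0+(-2)·1+(-1)·-1+(-2)·3+(1)·1+(1)·-3 = -9
  [Θ]: (1)·1+(-2)·0+(-1)·0+(-2)·-2+(1)·1+(1)·-2 = 4
⇒ I^-9 Θ^4

{"I": -9, "Θ": 4}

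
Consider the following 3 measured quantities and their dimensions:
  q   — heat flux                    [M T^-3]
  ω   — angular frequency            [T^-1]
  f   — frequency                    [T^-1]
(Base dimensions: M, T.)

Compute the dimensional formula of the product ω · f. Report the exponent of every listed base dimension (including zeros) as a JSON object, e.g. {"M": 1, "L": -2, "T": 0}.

{"M": 0, "T": -2}

Exponent matrix [M,T] × [q,ω,f]:
  M: [ 1  0  0]
  T: [-3 -1 -1]
  [M]: (1)·0+(1)·0 = 0
  [T]: (1)·-1+(1)·-1 = -2
⇒ T^-2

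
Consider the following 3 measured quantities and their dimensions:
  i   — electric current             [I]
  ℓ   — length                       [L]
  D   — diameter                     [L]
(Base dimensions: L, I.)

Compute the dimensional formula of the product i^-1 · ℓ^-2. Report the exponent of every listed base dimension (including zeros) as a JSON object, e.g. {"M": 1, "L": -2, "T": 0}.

Dimensional matrix (L×I by i×ℓ×D):
  L: [ 0  1  1]
  I: [ 1  0  0]
  [L]: (-1)·0+(-2)·1 = -2
  [I]: (-1)·1+(-2)·0 = -1
⇒ L^-2 I^-1

{"L": -2, "I": -1}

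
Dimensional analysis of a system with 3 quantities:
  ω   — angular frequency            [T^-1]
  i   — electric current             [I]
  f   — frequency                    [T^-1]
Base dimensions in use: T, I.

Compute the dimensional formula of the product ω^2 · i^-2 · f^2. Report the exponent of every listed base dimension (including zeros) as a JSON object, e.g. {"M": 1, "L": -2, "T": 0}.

{"T": -4, "I": -2}

Dimensional matrix (T×I by ω×i×f):
  T: [-1  0 -1]
  I: [ 0  1  0]
  [T]: (2)·-1+(-2)·0+(2)·-1 = -4
  [I]: (2)·0+(-2)·1+(2)·0 = -2
⇒ T^-4 I^-2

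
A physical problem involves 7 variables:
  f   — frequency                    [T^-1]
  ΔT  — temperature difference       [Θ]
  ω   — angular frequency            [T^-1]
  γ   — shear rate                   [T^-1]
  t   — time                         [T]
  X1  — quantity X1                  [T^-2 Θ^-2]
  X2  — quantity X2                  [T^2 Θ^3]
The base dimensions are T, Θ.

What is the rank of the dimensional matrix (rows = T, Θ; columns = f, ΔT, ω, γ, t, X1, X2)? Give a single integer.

2

Exponent matrix [T,Θ] × [f,ΔT,ω,γ,t,X1,X2]:
  T: [-1  0 -1 -1  1 -2  2]
  Θ: [ 0  1  0  0  0 -2  3]
RREF → pivots at {f,ΔT} ⇒ r = 2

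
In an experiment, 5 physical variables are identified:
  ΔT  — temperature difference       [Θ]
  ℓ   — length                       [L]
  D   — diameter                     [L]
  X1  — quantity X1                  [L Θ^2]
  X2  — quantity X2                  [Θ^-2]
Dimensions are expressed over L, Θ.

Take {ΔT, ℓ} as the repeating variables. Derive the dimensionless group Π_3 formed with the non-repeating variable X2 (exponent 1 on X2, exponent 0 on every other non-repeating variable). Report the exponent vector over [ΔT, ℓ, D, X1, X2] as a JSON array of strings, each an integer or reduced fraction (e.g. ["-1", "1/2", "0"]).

["2", "0", "0", "0", "1"]

Write exponents as rows L,Θ / cols ΔT,ℓ,D,X1,X2:
  L: [ 0  1  1  1  0]
  Θ: [ 1  0  0  2 -2]
RREF → pivots at {ΔT,ℓ} ⇒ r = 2
Pivot set = {ΔT,ℓ}, free = {D,X1,X2}
RREF:
  r0: [   1    0    0    2   -2]
  r1: [   0    1    1    1    0]
Fix exponent of X2 at 1, D at 0, X1 at 0; solve each RREF row for its pivot's exponent:
  r0: exp(ΔT) + (-2)·1 = 0 ⇒ exp(ΔT) = 2
  r1: exp(ℓ) + (0)·1 = 0 ⇒ exp(ℓ) = 0
Π_3 = ΔT^2 · X2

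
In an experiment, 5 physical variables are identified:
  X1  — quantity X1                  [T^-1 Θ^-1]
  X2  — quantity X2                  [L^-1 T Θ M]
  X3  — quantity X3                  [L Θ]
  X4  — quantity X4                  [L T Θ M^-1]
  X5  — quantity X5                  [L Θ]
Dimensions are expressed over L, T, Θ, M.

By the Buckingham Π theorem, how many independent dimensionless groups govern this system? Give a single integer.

Write exponents as rows L,T,Θ,M / cols X1,X2,X3,X4,X5:
  L: [ 0 -1  1  1  1]
  T: [-1  1  0  1  0]
  Θ: [-1  1  1  1  1]
  M: [ 0  1  0 -1  0]
Echelon form has 3 nonzero rows (pivots: X1,X2,X3)
5 vars − rank 3 = 2 Π groups

2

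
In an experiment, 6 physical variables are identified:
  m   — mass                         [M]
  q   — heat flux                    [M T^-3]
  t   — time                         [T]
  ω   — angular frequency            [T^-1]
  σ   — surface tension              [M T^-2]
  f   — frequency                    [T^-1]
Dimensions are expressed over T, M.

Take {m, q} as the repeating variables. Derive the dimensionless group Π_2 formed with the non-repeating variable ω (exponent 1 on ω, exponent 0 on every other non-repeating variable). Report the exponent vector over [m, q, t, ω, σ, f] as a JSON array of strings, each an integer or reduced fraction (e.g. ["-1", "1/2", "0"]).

Dimensional matrix (T×M by m×q×t×ω×σ×f):
  T: [ 0 -3  1 -1 -2 -1]
  M: [ 1  1  0  0  1  0]
Echelon form has 2 nonzero rows (pivots: m,q)
Pivot set = {m,q}, free = {t,ω,σ,f}
RREF:
  r0: [   1    0  1/3 -1/3  1/3 -1/3]
  r1: [   0    1 -1/3  1/3  2/3  1/3]
Fix exponent of ω at 1, t at 0, σ at 0, f at 0; solve each RREF row for its pivot's exponent:
  r0: exp(m) + (-1/3)·1 = 0 ⇒ exp(m) = 1/3
  r1: exp(q) + (1/3)·1 = 0 ⇒ exp(q) = -1/3
Π_2 = m^(1/3) · q^(-1/3) · ω

["1/3", "-1/3", "0", "1", "0", "0"]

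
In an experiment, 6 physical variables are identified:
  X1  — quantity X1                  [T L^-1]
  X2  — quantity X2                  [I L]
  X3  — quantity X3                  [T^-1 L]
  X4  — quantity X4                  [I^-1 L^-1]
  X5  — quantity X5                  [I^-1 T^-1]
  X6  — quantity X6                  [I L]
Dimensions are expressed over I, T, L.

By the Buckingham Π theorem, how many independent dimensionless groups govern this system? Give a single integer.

4

Exponent matrix [I,T,L] × [X1,X2,X3,X4,X5,X6]:
  I: [ 0  1  0 -1 -1  1]
  T: [ 1  0 -1  0 -1  0]
  L: [-1  1  1 -1  0  1]
Echelon form has 2 nonzero rows (pivots: X1,X2)
6 vars − rank 2 = 4 Π groups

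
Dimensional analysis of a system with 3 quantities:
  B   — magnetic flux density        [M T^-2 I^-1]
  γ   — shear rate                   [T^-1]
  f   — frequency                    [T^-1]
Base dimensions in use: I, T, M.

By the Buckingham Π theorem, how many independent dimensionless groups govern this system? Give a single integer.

Write exponents as rows I,T,M / cols B,γ,f:
  I: [-1  0  0]
  T: [-2 -1 -1]
  M: [ 1  0  0]
Echelon form has 2 nonzero rows (pivots: B,γ)
Π count = n − r = 3 − 2 = 1

1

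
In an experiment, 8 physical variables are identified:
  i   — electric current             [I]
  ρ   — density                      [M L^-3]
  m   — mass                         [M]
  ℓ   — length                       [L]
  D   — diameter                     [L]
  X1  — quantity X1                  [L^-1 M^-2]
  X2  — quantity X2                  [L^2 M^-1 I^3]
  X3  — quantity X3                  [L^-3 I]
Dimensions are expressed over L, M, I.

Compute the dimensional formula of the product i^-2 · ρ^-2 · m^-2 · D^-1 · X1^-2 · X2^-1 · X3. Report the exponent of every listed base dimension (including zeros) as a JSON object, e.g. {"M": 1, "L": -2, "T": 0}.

Exponent matrix [L,M,I] × [i,ρ,m,ℓ,D,X1,X2,X3]:
  L: [ 0 -3  0  1  1 -1  2 -3]
  M: [ 0  1  1  0  0 -2 -1  0]
  I: [ 1  0  0  0  0  0  3  1]
  [L]: (-2)·0+(-2)·-3+(-2)·0+(-1)·1+(-2)·-1+(-1)·2+(1)·-3 = 2
  [M]: (-2)·0+(-2)·1+(-2)·1+(-1)·0+(-2)·-2+(-1)·-1+(1)·0 = 1
  [I]: (-2)·1+(-2)·0+(-2)·0+(-1)·0+(-2)·0+(-1)·3+(1)·1 = -4
⇒ L^2 M I^-4

{"L": 2, "M": 1, "I": -4}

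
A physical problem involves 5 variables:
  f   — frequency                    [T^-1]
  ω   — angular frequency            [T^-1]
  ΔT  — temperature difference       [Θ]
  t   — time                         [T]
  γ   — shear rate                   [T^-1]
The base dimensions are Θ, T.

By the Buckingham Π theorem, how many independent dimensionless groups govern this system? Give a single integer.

3

Write exponents as rows Θ,T / cols f,ω,ΔT,t,γ:
  Θ: [ 0  0  1  0  0]
  T: [-1 -1  0  1 -1]
Row reduction gives pivot columns f,ΔT; rank = 2
Π count = n − r = 5 − 2 = 3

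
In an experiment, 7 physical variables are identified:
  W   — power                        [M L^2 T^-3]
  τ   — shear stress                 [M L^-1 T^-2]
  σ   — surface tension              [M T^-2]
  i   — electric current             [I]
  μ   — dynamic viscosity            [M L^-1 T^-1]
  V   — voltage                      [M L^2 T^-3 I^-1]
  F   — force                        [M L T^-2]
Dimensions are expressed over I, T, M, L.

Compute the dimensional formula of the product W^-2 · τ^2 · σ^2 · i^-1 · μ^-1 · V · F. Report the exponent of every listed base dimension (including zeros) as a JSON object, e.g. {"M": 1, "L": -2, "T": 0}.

Write exponents as rows I,T,M,L / cols W,τ,σ,i,μ,V,F:
  I: [ 0  0  0  1  0 -1  0]
  T: [-3 -2 -2  0 -1 -3 -2]
  M: [ 1  1  1  0  1  1  1]
  L: [ 2 -1  0  0 -1  2  1]
  [I]: (-2)·0+(2)·0+(2)·0+(-1)·1+(-1)·0+(1)·-1+(1)·0 = -2
  [T]: (-2)·-3+(2)·-2+(2)·-2+(-1)·0+(-1)·-1+(1)·-3+(1)·-2 = -6
  [M]: (-2)·1+(2)·1+(2)·1+(-1)·0+(-1)·1+(1)·1+(1)·1 = 3
  [L]: (-2)·2+(2)·-1+(2)·0+(-1)·0+(-1)·-1+(1)·2+(1)·1 = -2
⇒ I^-2 T^-6 M^3 L^-2

{"I": -2, "T": -6, "M": 3, "L": -2}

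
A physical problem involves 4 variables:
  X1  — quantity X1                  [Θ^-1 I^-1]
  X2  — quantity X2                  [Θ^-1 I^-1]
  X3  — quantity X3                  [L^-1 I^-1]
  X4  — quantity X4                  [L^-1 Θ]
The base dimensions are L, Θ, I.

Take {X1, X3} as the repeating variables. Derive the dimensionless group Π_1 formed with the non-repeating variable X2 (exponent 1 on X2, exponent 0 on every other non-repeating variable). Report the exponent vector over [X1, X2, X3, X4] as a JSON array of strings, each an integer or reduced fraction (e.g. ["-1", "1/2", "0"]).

Dimensional matrix (L×Θ×I by X1×X2×X3×X4):
  L: [ 0  0 -1 -1]
  Θ: [-1 -1  0  1]
  I: [-1 -1 -1  0]
Row reduction gives pivot columns X1,X3; rank = 2
Pivot set = {X1,X3}, free = {X2,X4}
RREF:
  r0: [   1    1    0   -1]
  r1: [   0    0    1    1]
  r2: [   0    0    0    0]
Fix exponent of X2 at 1, X4 at 0; solve each RREF row for its pivot's exponent:
  r0: exp(X1) + (1)·1 = 0 ⇒ exp(X1) = -1
  r1: exp(X3) + (0)·1 = 0 ⇒ exp(X3) = 0
Π_1 = X1^-1 · X2

["-1", "1", "0", "0"]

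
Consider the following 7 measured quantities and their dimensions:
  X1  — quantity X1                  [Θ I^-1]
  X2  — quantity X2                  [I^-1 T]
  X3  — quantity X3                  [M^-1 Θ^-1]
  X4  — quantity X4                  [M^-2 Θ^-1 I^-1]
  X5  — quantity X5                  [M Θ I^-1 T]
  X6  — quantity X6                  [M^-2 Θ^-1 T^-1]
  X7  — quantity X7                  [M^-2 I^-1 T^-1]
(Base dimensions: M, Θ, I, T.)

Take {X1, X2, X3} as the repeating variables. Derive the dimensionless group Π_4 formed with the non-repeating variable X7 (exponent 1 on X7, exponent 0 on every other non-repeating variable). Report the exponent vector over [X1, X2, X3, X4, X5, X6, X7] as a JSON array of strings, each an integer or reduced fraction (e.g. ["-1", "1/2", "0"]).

Exponent matrix [M,Θ,I,T] × [X1,X2,X3,X4,X5,X6,X7]:
  M: [ 0  0 -1 -2  1 -2 -2]
  Θ: [ 1  0 -1 -1  1 -1  0]
  I: [-1 -1  0 -1 -1  0 -1]
  T: [ 0  1  0  0  1 -1 -1]
Echelon form has 3 nonzero rows (pivots: X1,X2,X3)
Pivot set = {X1,X2,X3}, free = {X4,X5,X6,X7}
RREF:
  r0: [   1    0    0    1    0    1    2]
  r1: [   0    1    0    0    1   -1   -1]
  r2: [   0    0    1    2   -1    2    2]
  r3: [   0    0    0    0    0    0    0]
Fix exponent of X7 at 1, X4 at 0, X5 at 0, X6 at 0; solve each RREF row for its pivot's exponent:
  r0: exp(X1) + (2)·1 = 0 ⇒ exp(X1) = -2
  r1: exp(X2) + (-1)·1 = 0 ⇒ exp(X2) = 1
  r2: exp(X3) + (2)·1 = 0 ⇒ exp(X3) = -2
Π_4 = X1^-2 · X2 · X3^-2 · X7

["-2", "1", "-2", "0", "0", "0", "1"]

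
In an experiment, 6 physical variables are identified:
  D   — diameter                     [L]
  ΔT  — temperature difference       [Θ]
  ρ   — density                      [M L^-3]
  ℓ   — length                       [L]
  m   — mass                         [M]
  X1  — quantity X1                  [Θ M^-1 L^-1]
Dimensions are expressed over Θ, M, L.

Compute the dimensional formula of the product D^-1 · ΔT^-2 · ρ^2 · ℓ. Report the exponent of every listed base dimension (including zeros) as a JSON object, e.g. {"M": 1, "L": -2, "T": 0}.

{"Θ": -2, "M": 2, "L": -6}

Dimensional matrix (Θ×M×L by D×ΔT×ρ×ℓ×m×X1):
  Θ: [ 0  1  0  0  0  1]
  M: [ 0  0  1  0  1 -1]
  L: [ 1  0 -3  1  0 -1]
  [Θ]: (-1)·0+(-2)·1+(2)·0+(1)·0 = -2
  [M]: (-1)·0+(-2)·0+(2)·1+(1)·0 = 2
  [L]: (-1)·1+(-2)·0+(2)·-3+(1)·1 = -6
⇒ Θ^-2 M^2 L^-6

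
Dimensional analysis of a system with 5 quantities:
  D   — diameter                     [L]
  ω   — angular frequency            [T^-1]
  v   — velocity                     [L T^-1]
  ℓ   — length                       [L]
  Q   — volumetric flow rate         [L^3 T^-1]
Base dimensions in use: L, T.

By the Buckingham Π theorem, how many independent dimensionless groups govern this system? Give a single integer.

Write exponents as rows L,T / cols D,ω,v,ℓ,Q:
  L: [ 1  0  1  1  3]
  T: [ 0 -1 -1  0 -1]
Row reduction gives pivot columns D,ω; rank = 2
Π count = n − r = 5 − 2 = 3

3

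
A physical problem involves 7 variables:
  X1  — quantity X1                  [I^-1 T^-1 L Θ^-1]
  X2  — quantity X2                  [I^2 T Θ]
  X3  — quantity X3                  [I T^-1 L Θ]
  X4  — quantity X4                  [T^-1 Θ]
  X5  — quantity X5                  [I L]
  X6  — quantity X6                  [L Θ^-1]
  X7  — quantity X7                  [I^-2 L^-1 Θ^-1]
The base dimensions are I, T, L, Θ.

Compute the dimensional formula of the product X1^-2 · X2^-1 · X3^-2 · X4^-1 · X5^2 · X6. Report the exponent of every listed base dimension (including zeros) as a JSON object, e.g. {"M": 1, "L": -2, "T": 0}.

Write exponents as rows I,T,L,Θ / cols X1,X2,X3,X4,X5,X6,X7:
  I: [-1  2  1  0  1  0 -2]
  T: [-1  1 -1 -1  0  0  0]
  L: [ 1  0  1  0  1  1 -1]
  Θ: [-1  1  1  1  0 -1 -1]
  [I]: (-2)·-1+(-1)·2+(-2)·1+(-1)·0+(2)·1+(1)·0 = 0
  [T]: (-2)·-1+(-1)·1+(-2)·-1+(-1)·-1+(2)·0+(1)·0 = 4
  [L]: (-2)·1+(-1)·0+(-2)·1+(-1)·0+(2)·1+(1)·1 = -1
  [Θ]: (-2)·-1+(-1)·1+(-2)·1+(-1)·1+(2)·0+(1)·-1 = -3
⇒ T^4 L^-1 Θ^-3

{"I": 0, "T": 4, "L": -1, "Θ": -3}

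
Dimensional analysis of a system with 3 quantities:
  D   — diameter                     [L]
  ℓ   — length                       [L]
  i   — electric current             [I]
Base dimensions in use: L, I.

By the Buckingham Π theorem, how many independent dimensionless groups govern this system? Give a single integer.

Write exponents as rows L,I / cols D,ℓ,i:
  L: [ 1  1  0]
  I: [ 0  0  1]
Echelon form has 2 nonzero rows (pivots: D,i)
Π count = n − r = 3 − 2 = 1

1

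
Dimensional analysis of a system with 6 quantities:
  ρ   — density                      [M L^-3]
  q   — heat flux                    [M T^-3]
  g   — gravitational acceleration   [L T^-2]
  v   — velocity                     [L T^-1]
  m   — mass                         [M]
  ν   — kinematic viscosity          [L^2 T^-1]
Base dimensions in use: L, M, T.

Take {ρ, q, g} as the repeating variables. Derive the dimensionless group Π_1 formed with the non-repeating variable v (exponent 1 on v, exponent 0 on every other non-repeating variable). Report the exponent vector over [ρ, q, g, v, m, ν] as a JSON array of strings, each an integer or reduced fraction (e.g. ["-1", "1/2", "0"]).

["1/3", "-1/3", "0", "1", "0", "0"]

Exponent matrix [L,M,T] × [ρ,q,g,v,m,ν]:
  L: [-3  0  1  1  0  2]
  M: [ 1  1  0  0  1  0]
  T: [ 0 -3 -2 -1  0 -1]
Row reduction gives pivot columns ρ,q,g; rank = 3
Pivot set = {ρ,q,g}, free = {v,m,ν}
RREF:
  r0: [   1    0    0 -1/3   -1   -1]
  r1: [   0    1    0  1/3    2    1]
  r2: [   0    0    1    0   -3   -1]
Fix exponent of v at 1, m at 0, ν at 0; solve each RREF row for its pivot's exponent:
  r0: exp(ρ) + (-1/3)·1 = 0 ⇒ exp(ρ) = 1/3
  r1: exp(q) + (1/3)·1 = 0 ⇒ exp(q) = -1/3
  r2: exp(g) + (0)·1 = 0 ⇒ exp(g) = 0
Π_1 = ρ^(1/3) · q^(-1/3) · v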